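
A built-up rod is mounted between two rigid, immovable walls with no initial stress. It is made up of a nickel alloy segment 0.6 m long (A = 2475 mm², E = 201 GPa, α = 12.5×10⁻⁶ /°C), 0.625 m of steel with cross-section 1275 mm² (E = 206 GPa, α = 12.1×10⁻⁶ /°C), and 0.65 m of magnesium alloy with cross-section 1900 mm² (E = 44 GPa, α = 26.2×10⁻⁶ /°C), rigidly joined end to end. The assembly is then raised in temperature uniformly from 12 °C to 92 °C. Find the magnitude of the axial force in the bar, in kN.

Free thermal expansion of the whole bar: Σ αᵢΔT Lᵢ = 12.5×10⁻⁶×80×600 + 12.1×10⁻⁶×80×625 + 26.2×10⁻⁶×80×650 = 2.567 mm.
The rigid supports impose zero overall length change; the single axial force P common to all segments must satisfy P Σ Lᵢ/(AᵢEᵢ) = δ_free.
Σ Lᵢ/(AᵢEᵢ) = 600/(2475×201×10³) + 625/(1275×206×10³) + 650/(1900×44×10³) = 1.136×10⁻⁵ mm/N.
Hence P = δ_free / Σ(L/AE) = 2.567/1.136×10⁻⁵ = 226 kN (compressive).

P ≈ 226 kN (compressive)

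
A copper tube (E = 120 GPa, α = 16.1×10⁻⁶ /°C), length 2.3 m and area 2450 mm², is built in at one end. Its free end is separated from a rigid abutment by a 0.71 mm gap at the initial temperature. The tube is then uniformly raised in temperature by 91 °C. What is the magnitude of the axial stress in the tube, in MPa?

If the wall were absent the tube would grow by αΔT L = 16.1×10⁻⁶ × 91 × 2300 = 3.37 mm.
After closing the 0.71 mm clearance, 3.37 − 0.71 = 2.66 mm of expansion remains to be suppressed by the wall.
So σ = E(δ_free − g)/L = 120×10³ × 2.66/2300 = 138.8 MPa.

σ ≈ 139 MPa (compressive)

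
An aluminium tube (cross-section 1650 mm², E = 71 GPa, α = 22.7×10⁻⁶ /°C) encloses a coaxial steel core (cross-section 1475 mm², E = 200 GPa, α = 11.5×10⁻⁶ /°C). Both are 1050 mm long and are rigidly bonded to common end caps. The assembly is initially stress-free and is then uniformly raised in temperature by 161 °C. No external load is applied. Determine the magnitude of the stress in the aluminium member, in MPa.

Equilibrium of a rigid end plate with no external load gives equal and opposite internal forces ±P in the two members. Since α_{aluminium} > α_{steel}, heating drives the aluminium into compression and the steel into tension.
Equating the net (thermal + elastic) strains gives |α₁ − α₂|·ΔT = P·[1/(A₁E₁) + 1/(A₂E₂)].
|α₁ − α₂|·ΔT = 11.2×10⁻⁶ × 161 = 0.001803.
1/(A₁E₁) + 1/(A₂E₂) = 1/(1650×71×10³) + 1/(1475×200×10³) = 1.193×10⁻⁸ N⁻¹.
So P = 0.001803 / 1.193×10⁻⁸ = 151.2 kN.
σ_{aluminium} = P/A₁ = 151200/1650 = 91.64 MPa, compressive.

σ ≈ 91.6 MPa (compressive)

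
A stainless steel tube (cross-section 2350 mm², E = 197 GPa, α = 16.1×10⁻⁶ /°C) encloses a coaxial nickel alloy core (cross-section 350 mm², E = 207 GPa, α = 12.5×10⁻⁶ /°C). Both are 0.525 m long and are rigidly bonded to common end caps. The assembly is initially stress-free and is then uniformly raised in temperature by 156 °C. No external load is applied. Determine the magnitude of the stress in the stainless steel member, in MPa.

σ ≈ 15 MPa (compressive)

Both members must finish at the same length. With the larger α, the stainless steel tends to over-expand; the plates restrain it, putting the stainless steel in compression and the nickel alloy in tension. With no external load the two internal forces are equal and opposite, magnitude P.
Compatibility of the two members (thermal + elastic change equal): (α₁ − α₂)ΔT = P·[1/(A₁E₁) + 1/(A₂E₂)].
|α₁ − α₂|·ΔT = 3.6×10⁻⁶ × 156 = 0.0005616.
1/(A₁E₁) + 1/(A₂E₂) = 1/(2350×197×10³) + 1/(350×207×10³) = 1.596×10⁻⁸ N⁻¹.
So P = 0.0005616 / 1.596×10⁻⁸ = 35.18 kN.
σ_{stainless steel} = P/A₁ = 35180/2350 = 14.97 MPa, compressive.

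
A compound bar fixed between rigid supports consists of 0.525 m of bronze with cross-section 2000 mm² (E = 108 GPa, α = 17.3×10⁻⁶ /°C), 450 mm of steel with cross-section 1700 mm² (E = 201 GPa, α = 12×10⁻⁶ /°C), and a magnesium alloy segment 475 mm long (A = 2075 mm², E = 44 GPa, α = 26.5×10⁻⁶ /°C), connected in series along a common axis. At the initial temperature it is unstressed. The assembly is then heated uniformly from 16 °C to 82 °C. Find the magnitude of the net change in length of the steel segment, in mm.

|ΔL| ≈ 0.0935 mm

Free thermal expansion of the whole bar: Σ αᵢΔT Lᵢ = 17.3×10⁻⁶×66×525 + 12×10⁻⁶×66×450 + 26.5×10⁻⁶×66×475 = 1.787 mm.
Since the ends are fixed, an axial force P builds up, equal in every segment, with P · Σ Lᵢ/(AᵢEᵢ) = δ_free.
Σ Lᵢ/(AᵢEᵢ) = 525/(2000×108×10³) + 450/(1700×201×10³) + 475/(2075×44×10³) = 8.95×10⁻⁶ mm/N.
Hence P = δ_free / Σ(L/AE) = 1.787/8.95×10⁻⁶ = 199.6 kN (compressive).
For the steel segment, free thermal change = 12×10⁻⁶×66×450 = 0.3564 mm and elastic change from P = 199600×450/(1700×201×10³) = 0.2629 mm; these oppose, so the net change is 0.0935 mm (segment lengthens).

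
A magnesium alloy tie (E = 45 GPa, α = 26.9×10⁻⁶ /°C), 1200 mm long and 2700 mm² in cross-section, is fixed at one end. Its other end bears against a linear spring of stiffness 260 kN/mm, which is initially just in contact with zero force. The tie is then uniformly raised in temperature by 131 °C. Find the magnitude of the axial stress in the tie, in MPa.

Free thermal expansion: δ_free = αΔT L = 26.9×10⁻⁶ × 131 × 1200 = 4.229 mm.
Let P be the compressive force at the spring. The tie shortens elastically by PL/(AE) and the spring compresses by P/k; together these equal δ_free.
P [ L/(AE) + 1/k ] = δ_free → P [ 1200/(2700×45×10³) + 1/(260×10³) ] = 4.229.
P = 4.229 / 1.372×10⁻⁵ = 308200 N.
σ = P/A = 308200/2700 = 114.1 MPa.

σ ≈ 114 MPa (compressive)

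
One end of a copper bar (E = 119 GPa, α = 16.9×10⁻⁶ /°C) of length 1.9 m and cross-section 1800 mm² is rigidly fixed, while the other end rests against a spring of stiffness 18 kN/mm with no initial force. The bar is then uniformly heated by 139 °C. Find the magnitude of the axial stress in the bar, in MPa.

Free thermal expansion: δ_free = αΔT L = 16.9×10⁻⁶ × 139 × 1900 = 4.463 mm.
Let P be the compressive force at the spring. The bar shortens elastically by PL/(AE) and the spring compresses by P/k; together these equal δ_free.
P [ L/(AE) + 1/k ] = δ_free → P [ 1900/(1800×119×10³) + 1/(18×10³) ] = 4.463.
P = 4.463 / 6.443×10⁻⁵ = 69280 N.
σ = P/A = 69280/1800 = 38.49 MPa.

σ ≈ 38.5 MPa (compressive)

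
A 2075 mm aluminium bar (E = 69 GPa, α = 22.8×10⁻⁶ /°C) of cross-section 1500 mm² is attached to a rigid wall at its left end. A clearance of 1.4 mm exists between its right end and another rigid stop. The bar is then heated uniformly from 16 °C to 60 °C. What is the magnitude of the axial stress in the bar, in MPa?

Free thermal elongation = αΔT L = 22.8×10⁻⁶ × 44 × 2075 = 2.082 mm.
This exceeds the 1.4 mm gap, so the wall pushes back. The portion of expansion that must be recovered elastically is δ_free − gap = 2.082 − 1.4 = 0.6816 mm.
That suppressed elongation corresponds to σ = E·Δ/L = 69×10³ × 0.6816/2075 = 22.67 MPa.

σ ≈ 22.7 MPa (compressive)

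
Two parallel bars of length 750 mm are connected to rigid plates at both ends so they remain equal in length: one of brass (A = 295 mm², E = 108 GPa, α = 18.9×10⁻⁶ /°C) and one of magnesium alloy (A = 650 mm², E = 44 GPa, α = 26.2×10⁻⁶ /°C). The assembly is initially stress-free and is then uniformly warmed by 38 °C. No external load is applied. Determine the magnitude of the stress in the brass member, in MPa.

The magnesium alloy has the larger α, so on heating it would change length more than the brass if both were free. The rigid plates force a common final length, so the magnesium alloy is put into compression and the brass into tension, with equal and opposite forces P (no external load).
Compatibility of the two members (thermal + elastic change equal): (α₁ − α₂)ΔT = P·[1/(A₁E₁) + 1/(A₂E₂)].
|α₁ − α₂|·ΔT = 7.3×10⁻⁶ × 38 = 0.0002774.
1/(A₁E₁) + 1/(A₂E₂) = 1/(295×108×10³) + 1/(650×44×10³) = 6.635×10⁻⁸ N⁻¹.
So P = 0.0002774 / 6.635×10⁻⁸ = 4.181 kN.
σ_{brass} = P/A₁ = 4181/295 = 14.17 MPa, tensile.

σ ≈ 14.2 MPa (tensile)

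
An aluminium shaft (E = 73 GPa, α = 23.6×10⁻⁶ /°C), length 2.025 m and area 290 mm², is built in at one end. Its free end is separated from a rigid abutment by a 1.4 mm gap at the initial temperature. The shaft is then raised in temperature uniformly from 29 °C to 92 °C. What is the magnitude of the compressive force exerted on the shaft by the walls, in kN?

If the wall were absent the shaft would grow by αΔT L = 23.6×10⁻⁶ × 63 × 2025 = 3.011 mm.
After closing the 1.4 mm clearance, 3.011 − 1.4 = 1.611 mm of expansion remains to be suppressed by the wall.
That suppressed elongation corresponds to σ = E·Δ/L = 73×10³ × 1.611/2025 = 58.07 MPa.
P = σA = 58.07 × 290 = 16.84 kN.

P ≈ 16.8 kN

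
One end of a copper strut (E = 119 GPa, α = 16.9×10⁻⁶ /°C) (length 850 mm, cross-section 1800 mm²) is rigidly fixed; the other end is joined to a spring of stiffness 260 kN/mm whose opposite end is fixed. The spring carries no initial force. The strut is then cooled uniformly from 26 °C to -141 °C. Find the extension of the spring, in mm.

The unrestrained thermal change is αΔT L = 16.9×10⁻⁶ × 167 × 850 = 2.399 mm.
With a force P in the spring, the elastic change of the strut is PL/(AE) and that of the spring is P/k; compatibility requires their sum to equal δ_free.
So P = δ_free / [L/(AE) + 1/k] = 2.399 / [ 850/(1800×119×10³) + 1/(260×10³) ].
P = 2.399 / 7.814×10⁻⁶ = 307000 N.
Spring extension = P/k = 307000/(260×10³) = 1.181 mm.

δ ≈ 1.18 mm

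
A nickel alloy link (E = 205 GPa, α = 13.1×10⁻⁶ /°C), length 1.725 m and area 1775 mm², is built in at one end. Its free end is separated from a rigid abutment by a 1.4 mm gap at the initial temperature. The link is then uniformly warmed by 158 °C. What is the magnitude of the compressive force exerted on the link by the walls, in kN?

Unrestrained expansion: δ_free = αΔT L = 13.1×10⁻⁶ × 158 × 1725 = 3.57 mm.
After closing the 1.4 mm clearance, 3.57 − 1.4 = 2.17 mm of expansion remains to be suppressed by the wall.
So σ = E(δ_free − g)/L = 205×10³ × 2.17/1725 = 257.9 MPa.
P = σA = 257.9 × 1775 = 457.8 kN.

P ≈ 458 kN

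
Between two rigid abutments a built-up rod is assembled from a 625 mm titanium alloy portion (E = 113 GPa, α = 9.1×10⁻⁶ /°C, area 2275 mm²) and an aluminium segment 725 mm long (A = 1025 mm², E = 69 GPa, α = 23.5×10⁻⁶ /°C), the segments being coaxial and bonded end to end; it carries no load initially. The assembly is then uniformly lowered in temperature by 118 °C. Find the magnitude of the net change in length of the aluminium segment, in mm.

If the supports were absent, the total length change would be Σ αᵢΔT Lᵢ = 9.1×10⁻⁶×118×625 + 23.5×10⁻⁶×118×725 = 2.682 mm.
The rigid supports impose zero overall length change; the single axial force P common to all segments must satisfy P Σ Lᵢ/(AᵢEᵢ) = δ_free.
The series flexibility is Σ Lᵢ/(AᵢEᵢ) = 625/(2275×113×10³) + 725/(1025×69×10³) = 1.268×10⁻⁵ mm/N.
So P = 2.682 / 1.268×10⁻⁵ = 211.4 kN, tensile.
For the aluminium segment, free thermal change = 23.5×10⁻⁶×118×725 = 2.01 mm and elastic change from P = 211400×725/(1025×69×10³) = 2.167 mm; these oppose, so the net change is 0.157 mm (segment lengthens).

|ΔL| ≈ 0.157 mm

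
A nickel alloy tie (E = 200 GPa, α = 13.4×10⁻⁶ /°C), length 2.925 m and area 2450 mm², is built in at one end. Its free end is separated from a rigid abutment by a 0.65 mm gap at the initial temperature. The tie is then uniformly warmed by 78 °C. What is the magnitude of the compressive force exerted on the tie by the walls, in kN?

Free thermal elongation = αΔT L = 13.4×10⁻⁶ × 78 × 2925 = 3.057 mm.
After closing the 0.65 mm clearance, 3.057 − 0.65 = 2.407 mm of expansion remains to be suppressed by the wall.
So σ = E(δ_free − g)/L = 200×10³ × 2.407/2925 = 164.6 MPa.
Force on the wall = σA = 164.6 × 2450 mm² = 403.3 kN.

P ≈ 403 kN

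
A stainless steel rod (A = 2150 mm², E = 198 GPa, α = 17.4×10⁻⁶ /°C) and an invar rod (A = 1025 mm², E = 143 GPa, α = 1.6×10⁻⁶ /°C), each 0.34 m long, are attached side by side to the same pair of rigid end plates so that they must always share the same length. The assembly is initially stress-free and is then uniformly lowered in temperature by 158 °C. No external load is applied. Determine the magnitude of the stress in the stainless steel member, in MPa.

σ ≈ 127 MPa (tensile)

Both members must finish at the same length. With the larger α, the stainless steel tends to over-contract; the plates restrain it, putting the stainless steel in tension and the invar in compression. With no external load the two internal forces are equal and opposite, magnitude P.
Compatibility of the two members (thermal + elastic change equal): (α₁ − α₂)ΔT = P·[1/(A₁E₁) + 1/(A₂E₂)].
|α₁ − α₂|·ΔT = 15.8×10⁻⁶ × 158 = 0.002496.
1/(A₁E₁) + 1/(A₂E₂) = 1/(2150×198×10³) + 1/(1025×143×10³) = 9.172×10⁻⁹ N⁻¹.
So P = 0.002496 / 9.172×10⁻⁹ = 272.2 kN.
σ_{stainless steel} = P/A₁ = 272200/2150 = 126.6 MPa, tensile.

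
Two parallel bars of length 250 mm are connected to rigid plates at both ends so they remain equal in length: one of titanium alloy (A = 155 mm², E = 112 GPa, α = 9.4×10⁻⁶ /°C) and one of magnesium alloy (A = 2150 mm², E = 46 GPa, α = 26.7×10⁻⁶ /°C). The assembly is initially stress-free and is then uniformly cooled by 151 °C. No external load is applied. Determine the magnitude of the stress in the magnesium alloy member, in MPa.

The magnesium alloy has the larger α, so on cooling it would change length more than the titanium alloy if both were free. The rigid plates force a common final length, so the magnesium alloy is put into tension and the titanium alloy into compression, with equal and opposite forces P (no external load).
Setting the final lengths equal and cancelling L: (α₁ − α₂)ΔT = P/(A₁E₁) + P/(A₂E₂).
|α₁ − α₂|·ΔT = 17.3×10⁻⁶ × 151 = 0.002612.
1/(A₁E₁) + 1/(A₂E₂) = 1/(155×112×10³) + 1/(2150×46×10³) = 6.771×10⁻⁸ N⁻¹.
P = 0.002612 / 6.771×10⁻⁸ = 38580 N = 38.58 kN.
σ_{magnesium alloy} = P/A₂ = 38580/2150 = 17.94 MPa, tensile.

σ ≈ 17.9 MPa (tensile)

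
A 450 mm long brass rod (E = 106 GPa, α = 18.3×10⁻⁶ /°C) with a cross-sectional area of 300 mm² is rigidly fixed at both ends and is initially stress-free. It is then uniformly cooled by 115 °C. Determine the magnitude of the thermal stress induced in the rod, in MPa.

σ ≈ 223 MPa (tensile)

Because both ends are immovable the net strain is zero, and the suppressed thermal strain is αΔT = 18.3×10⁻⁶ × 115 = 2104.5×10⁻⁶.
Hence σ = E·αΔT = 106×10³ × 2104.5×10⁻⁶ = 223.1 MPa, tensile.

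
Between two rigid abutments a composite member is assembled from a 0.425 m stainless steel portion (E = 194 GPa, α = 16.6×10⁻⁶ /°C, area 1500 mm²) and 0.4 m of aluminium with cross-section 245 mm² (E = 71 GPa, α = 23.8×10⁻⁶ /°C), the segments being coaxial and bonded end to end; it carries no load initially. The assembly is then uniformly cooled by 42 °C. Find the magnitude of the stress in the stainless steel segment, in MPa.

σ ≈ 19 MPa (tensile)

If the supports were absent, the total length change would be Σ αᵢΔT Lᵢ = 16.6×10⁻⁶×42×425 + 23.8×10⁻⁶×42×400 = 0.6962 mm.
Since the ends are fixed, an axial force P builds up, equal in every segment, with P · Σ Lᵢ/(AᵢEᵢ) = δ_free.
The series flexibility is Σ Lᵢ/(AᵢEᵢ) = 425/(1500×194×10³) + 400/(245×71×10³) = 2.446×10⁻⁵ mm/N.
P = 0.6962 / 2.446×10⁻⁵ = 28470 N = 28.47 kN, tensile.
σ_{stainless steel} = P / A = 28470 / 1500 = 18.98 MPa.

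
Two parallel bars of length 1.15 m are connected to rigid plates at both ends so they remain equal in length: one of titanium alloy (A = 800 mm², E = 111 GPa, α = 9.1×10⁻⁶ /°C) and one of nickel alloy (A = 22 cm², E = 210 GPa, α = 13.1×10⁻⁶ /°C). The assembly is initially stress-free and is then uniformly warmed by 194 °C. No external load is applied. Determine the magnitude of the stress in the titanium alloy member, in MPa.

σ ≈ 72.2 MPa (tensile)

Both members must finish at the same length. With the larger α, the nickel alloy tends to over-expand; the plates restrain it, putting the nickel alloy in compression and the titanium alloy in tension. With no external load the two internal forces are equal and opposite, magnitude P.
Setting the final lengths equal and cancelling L: (α₁ − α₂)ΔT = P/(A₁E₁) + P/(A₂E₂).
|α₁ − α₂|·ΔT = 4×10⁻⁶ × 194 = 0.000776.
1/(A₁E₁) + 1/(A₂E₂) = 1/(800×111×10³) + 1/(2200×210×10³) = 1.343×10⁻⁸ N⁻¹.
P = 0.000776 / 1.343×10⁻⁸ = 57800 N = 57.8 kN.
σ_{titanium alloy} = P/A₁ = 57800/800 = 72.25 MPa, tensile.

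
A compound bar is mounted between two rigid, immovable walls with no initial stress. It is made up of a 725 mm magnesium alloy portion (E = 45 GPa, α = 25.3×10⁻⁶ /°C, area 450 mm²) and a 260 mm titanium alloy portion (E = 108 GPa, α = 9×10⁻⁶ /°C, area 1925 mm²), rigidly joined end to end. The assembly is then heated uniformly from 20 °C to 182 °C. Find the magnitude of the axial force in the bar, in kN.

With the walls removed the bar would change length by δ_free = Σ αᵢΔT Lᵢ = 25.3×10⁻⁶×162×725 + 9×10⁻⁶×162×260 = 3.351 mm.
The walls prevent any net length change, so an axial force P (same in every segment) develops. Compatibility: P · Σ Lᵢ/(AᵢEᵢ) = δ_free.
The series flexibility is Σ Lᵢ/(AᵢEᵢ) = 725/(450×45×10³) + 260/(1925×108×10³) = 3.705×10⁻⁵ mm/N.
So P = 3.351 / 3.705×10⁻⁵ = 90.43 kN, compressive.

P ≈ 90.4 kN (compressive)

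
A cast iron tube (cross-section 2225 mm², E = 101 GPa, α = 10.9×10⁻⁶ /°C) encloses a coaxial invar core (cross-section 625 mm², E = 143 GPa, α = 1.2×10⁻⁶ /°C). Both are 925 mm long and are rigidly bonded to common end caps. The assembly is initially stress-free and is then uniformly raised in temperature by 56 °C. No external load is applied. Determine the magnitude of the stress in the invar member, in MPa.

Both members must finish at the same length. With the larger α, the cast iron tends to over-expand; the plates restrain it, putting the cast iron in compression and the invar in tension. With no external load the two internal forces are equal and opposite, magnitude P.
Setting the final lengths equal and cancelling L: (α₁ − α₂)ΔT = P/(A₁E₁) + P/(A₂E₂).
|α₁ − α₂|·ΔT = 9.7×10⁻⁶ × 56 = 0.0005432.
1/(A₁E₁) + 1/(A₂E₂) = 1/(2225×101×10³) + 1/(625×143×10³) = 1.564×10⁻⁸ N⁻¹.
P = 0.0005432 / 1.564×10⁻⁸ = 34730 N = 34.73 kN.
σ_{invar} = P/A₂ = 34730/625 = 55.57 MPa, tensile.

σ ≈ 55.6 MPa (tensile)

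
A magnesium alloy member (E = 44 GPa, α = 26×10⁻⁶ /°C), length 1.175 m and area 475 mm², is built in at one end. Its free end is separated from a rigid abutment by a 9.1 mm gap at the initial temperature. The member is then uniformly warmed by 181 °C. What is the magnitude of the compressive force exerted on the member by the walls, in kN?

If the wall were absent the member would grow by αΔT L = 26×10⁻⁶ × 181 × 1175 = 5.53 mm.
Since δ_free = 5.53 mm is less than the 9.1 mm gap, the member never touches the wall. No axial force develops.

P ≈ 0 kN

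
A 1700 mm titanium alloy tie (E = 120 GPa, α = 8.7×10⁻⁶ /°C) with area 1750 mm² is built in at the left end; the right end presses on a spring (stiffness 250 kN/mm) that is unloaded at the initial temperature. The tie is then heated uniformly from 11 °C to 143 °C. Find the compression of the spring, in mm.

If the spring were absent the tie would lengthen by αΔT L = 8.7×10⁻⁶ × 132 × 1700 = 1.952 mm.
Let P be the compressive force at the spring. The tie shortens elastically by PL/(AE) and the spring compresses by P/k; together these equal δ_free.
P [ L/(AE) + 1/k ] = δ_free → P [ 1700/(1750×120×10³) + 1/(250×10³) ] = 1.952.
P = 1.952 / 1.21×10⁻⁵ = 161400 N.
Spring compression = P/k = 161400/(250×10³) = 0.6456 mm.

δ ≈ 0.646 mm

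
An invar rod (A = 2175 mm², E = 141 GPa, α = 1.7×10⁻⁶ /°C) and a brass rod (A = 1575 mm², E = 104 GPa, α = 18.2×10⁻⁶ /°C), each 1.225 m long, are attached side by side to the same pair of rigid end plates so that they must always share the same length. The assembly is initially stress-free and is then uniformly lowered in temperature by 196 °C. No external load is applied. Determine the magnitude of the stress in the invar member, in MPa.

σ ≈ 159 MPa (compressive)

The brass has the larger α, so on cooling it would change length more than the invar if both were free. The rigid plates force a common final length, so the brass is put into tension and the invar into compression, with equal and opposite forces P (no external load).
Compatibility of the two members (thermal + elastic change equal): (α₁ − α₂)ΔT = P·[1/(A₁E₁) + 1/(A₂E₂)].
|α₁ − α₂|·ΔT = 16.5×10⁻⁶ × 196 = 0.003234.
1/(A₁E₁) + 1/(A₂E₂) = 1/(2175×141×10³) + 1/(1575×104×10³) = 9.366×10⁻⁹ N⁻¹.
So P = 0.003234 / 9.366×10⁻⁹ = 345.3 kN.
σ_{invar} = P/A₁ = 345300/2175 = 158.8 MPa, compressive.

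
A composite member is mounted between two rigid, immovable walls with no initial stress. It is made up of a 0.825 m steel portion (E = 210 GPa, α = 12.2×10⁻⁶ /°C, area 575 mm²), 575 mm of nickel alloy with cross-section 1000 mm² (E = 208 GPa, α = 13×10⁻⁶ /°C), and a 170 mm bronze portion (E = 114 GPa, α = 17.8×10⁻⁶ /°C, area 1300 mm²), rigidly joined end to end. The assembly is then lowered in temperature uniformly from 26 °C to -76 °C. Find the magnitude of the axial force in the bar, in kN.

With the walls removed the bar would change length by δ_free = Σ αᵢΔT Lᵢ = 12.2×10⁻⁶×102×825 + 13×10⁻⁶×102×575 + 17.8×10⁻⁶×102×170 = 2.098 mm.
Since the ends are fixed, an axial force P builds up, equal in every segment, with P · Σ Lᵢ/(AᵢEᵢ) = δ_free.
The series flexibility is Σ Lᵢ/(AᵢEᵢ) = 825/(575×210×10³) + 575/(1000×208×10³) + 170/(1300×114×10³) = 1.074×10⁻⁵ mm/N.
So P = 2.098 / 1.074×10⁻⁵ = 195.3 kN, tensile.

P ≈ 195 kN (tensile)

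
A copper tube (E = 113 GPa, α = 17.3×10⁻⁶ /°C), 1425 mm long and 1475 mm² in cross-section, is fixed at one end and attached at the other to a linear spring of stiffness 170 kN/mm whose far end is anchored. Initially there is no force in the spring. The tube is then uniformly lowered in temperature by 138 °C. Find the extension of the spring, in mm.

δ ≈ 1.39 mm

If the spring were absent the tube would shorten by αΔT L = 17.3×10⁻⁶ × 138 × 1425 = 3.402 mm.
With a force P in the spring, the elastic change of the tube is PL/(AE) and that of the spring is P/k; compatibility requires their sum to equal δ_free.
P [ L/(AE) + 1/k ] = δ_free → P [ 1425/(1475×113×10³) + 1/(170×10³) ] = 3.402.
P = 3.402 / 1.443×10⁻⁵ = 235700 N.
Spring extension = P/k = 235700/(170×10³) = 1.387 mm.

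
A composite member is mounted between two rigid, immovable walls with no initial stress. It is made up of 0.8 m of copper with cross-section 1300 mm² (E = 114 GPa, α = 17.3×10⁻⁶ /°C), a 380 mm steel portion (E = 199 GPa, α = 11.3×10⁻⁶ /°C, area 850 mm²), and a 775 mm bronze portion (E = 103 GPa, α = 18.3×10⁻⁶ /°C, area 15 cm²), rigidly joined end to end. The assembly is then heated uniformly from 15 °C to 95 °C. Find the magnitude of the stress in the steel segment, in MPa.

σ ≈ 240 MPa (compressive)

If the supports were absent, the total length change would be Σ αᵢΔT Lᵢ = 17.3×10⁻⁶×80×800 + 11.3×10⁻⁶×80×380 + 18.3×10⁻⁶×80×775 = 2.585 mm.
Since the ends are fixed, an axial force P builds up, equal in every segment, with P · Σ Lᵢ/(AᵢEᵢ) = δ_free.
The series flexibility is Σ Lᵢ/(AᵢEᵢ) = 800/(1300×114×10³) + 380/(850×199×10³) + 775/(1500×103×10³) = 1.266×10⁻⁵ mm/N.
Hence P = δ_free / Σ(L/AE) = 2.585/1.266×10⁻⁵ = 204.2 kN (compressive).
σ_{steel} = P / A = 204200 / 850 = 240.2 MPa.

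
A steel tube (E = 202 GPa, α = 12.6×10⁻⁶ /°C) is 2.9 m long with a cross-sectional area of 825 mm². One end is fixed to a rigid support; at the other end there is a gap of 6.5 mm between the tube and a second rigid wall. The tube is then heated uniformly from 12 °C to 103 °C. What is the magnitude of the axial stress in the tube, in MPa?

σ ≈ 0 MPa

If the wall were absent the tube would grow by αΔT L = 12.6×10⁻⁶ × 91 × 2900 = 3.325 mm.
Since δ_free = 3.33 mm is less than the 6.5 mm gap, the tube never touches the wall. No axial force develops.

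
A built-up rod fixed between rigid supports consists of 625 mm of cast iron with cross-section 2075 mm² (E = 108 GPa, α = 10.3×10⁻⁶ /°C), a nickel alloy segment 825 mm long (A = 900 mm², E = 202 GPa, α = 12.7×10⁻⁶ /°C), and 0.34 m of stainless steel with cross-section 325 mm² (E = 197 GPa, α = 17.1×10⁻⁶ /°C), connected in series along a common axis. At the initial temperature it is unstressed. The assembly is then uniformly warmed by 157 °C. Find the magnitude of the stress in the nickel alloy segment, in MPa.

If the supports were absent, the total length change would be Σ αᵢΔT Lᵢ = 10.3×10⁻⁶×157×625 + 12.7×10⁻⁶×157×825 + 17.1×10⁻⁶×157×340 = 3.568 mm.
Since the ends are fixed, an axial force P builds up, equal in every segment, with P · Σ Lᵢ/(AᵢEᵢ) = δ_free.
The series flexibility is Σ Lᵢ/(AᵢEᵢ) = 625/(2075×108×10³) + 825/(900×202×10³) + 340/(325×197×10³) = 1.264×10⁻⁵ mm/N.
So P = 3.568 / 1.264×10⁻⁵ = 282.4 kN, compressive.
σ_{nickel alloy} = P / A = 282400 / 900 = 313.7 MPa.

σ ≈ 314 MPa (compressive)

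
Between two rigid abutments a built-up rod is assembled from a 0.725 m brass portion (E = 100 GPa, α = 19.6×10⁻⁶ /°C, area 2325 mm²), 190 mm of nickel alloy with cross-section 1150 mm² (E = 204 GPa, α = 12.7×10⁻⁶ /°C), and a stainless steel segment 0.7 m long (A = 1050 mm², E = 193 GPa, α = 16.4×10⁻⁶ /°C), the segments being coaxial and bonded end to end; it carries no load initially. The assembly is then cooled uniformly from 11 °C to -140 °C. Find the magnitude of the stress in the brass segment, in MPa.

If the supports were absent, the total length change would be Σ αᵢΔT Lᵢ = 19.6×10⁻⁶×151×725 + 12.7×10⁻⁶×151×190 + 16.4×10⁻⁶×151×700 = 4.244 mm.
The rigid supports impose zero overall length change; the single axial force P common to all segments must satisfy P Σ Lᵢ/(AᵢEᵢ) = δ_free.
Σ Lᵢ/(AᵢEᵢ) = 725/(2325×100×10³) + 190/(1150×204×10³) + 700/(1050×193×10³) = 7.382×10⁻⁶ mm/N.
P = 4.244 / 7.382×10⁻⁶ = 574800 N = 574.8 kN, tensile.
σ_{brass} = P / A = 574800 / 2325 = 247.2 MPa.

σ ≈ 247 MPa (tensile)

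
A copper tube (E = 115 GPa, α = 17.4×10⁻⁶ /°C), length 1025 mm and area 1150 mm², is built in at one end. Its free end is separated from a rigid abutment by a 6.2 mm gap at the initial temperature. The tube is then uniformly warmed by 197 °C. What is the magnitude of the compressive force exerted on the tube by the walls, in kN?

P ≈ 0 kN

Unrestrained expansion: δ_free = αΔT L = 17.4×10⁻⁶ × 197 × 1025 = 3.513 mm.
This is smaller than the 6.2 mm clearance, so the tube expands freely without reaching the stop — the stress is zero.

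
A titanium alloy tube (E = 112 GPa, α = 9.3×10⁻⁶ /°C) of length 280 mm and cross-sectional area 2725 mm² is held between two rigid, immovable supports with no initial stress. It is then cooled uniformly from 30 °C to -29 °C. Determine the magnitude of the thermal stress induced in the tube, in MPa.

σ ≈ 61.5 MPa (tensile)

The supports are rigid, so the total axial strain is zero. The restrained thermal strain is ε = αΔT = 9.3×10⁻⁶ × 59 = 548.7×10⁻⁶.
σ = EαΔT = 112×10³ × 9.3×10⁻⁶ × 59 = 61.45 MPa (tensile; the tube is trying to contract).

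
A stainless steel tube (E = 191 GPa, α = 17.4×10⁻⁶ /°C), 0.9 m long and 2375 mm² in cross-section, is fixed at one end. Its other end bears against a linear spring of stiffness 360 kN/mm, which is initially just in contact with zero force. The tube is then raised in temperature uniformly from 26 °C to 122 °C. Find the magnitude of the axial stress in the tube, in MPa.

Free thermal expansion: δ_free = αΔT L = 17.4×10⁻⁶ × 96 × 900 = 1.503 mm.
With a force P in the spring, the elastic change of the tube is PL/(AE) and that of the spring is P/k; compatibility requires their sum to equal δ_free.
So P = δ_free / [L/(AE) + 1/k] = 1.503 / [ 900/(2375×191×10³) + 1/(360×10³) ].
P = 1.503 / 4.762×10⁻⁶ = 315700 N.
σ = P/A = 315700/2375 = 132.9 MPa.

σ ≈ 133 MPa (compressive)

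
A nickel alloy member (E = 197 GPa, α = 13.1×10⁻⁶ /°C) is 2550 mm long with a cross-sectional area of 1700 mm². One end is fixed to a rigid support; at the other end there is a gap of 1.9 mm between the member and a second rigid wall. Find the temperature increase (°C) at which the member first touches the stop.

ΔT ≈ 56.9 °C

The gap closes when αΔT L = 1.9 mm, since the member is still unstressed at that instant.
So ΔT = g/(αL) = 1.9/(13.1×10⁻⁶ × 2550) = 56.88 °C.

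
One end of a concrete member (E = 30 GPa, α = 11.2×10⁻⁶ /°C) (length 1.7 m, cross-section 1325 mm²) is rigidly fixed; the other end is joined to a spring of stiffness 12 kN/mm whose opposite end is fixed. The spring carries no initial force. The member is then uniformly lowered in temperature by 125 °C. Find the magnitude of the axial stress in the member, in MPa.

σ ≈ 14.2 MPa (tensile)

If the spring were absent the member would shorten by αΔT L = 11.2×10⁻⁶ × 125 × 1700 = 2.38 mm.
With a force P in the spring, the elastic change of the member is PL/(AE) and that of the spring is P/k; compatibility requires their sum to equal δ_free.
So P = δ_free / [L/(AE) + 1/k] = 2.38 / [ 1700/(1325×30×10³) + 1/(12×10³) ].
P = 2.38 / 0.0001261 = 18870 N.
σ = P/A = 18870/1325 = 14.24 MPa.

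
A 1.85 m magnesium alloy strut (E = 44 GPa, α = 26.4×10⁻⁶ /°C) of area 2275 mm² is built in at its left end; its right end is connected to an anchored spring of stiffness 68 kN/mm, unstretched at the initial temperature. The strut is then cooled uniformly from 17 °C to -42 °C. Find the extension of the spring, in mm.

The unrestrained thermal change is αΔT L = 26.4×10⁻⁶ × 59 × 1850 = 2.882 mm.
Let P be the tensile force in the spring. The strut extends elastically by PL/(AE) and the spring stretches by P/k; together these equal δ_free.
P [ L/(AE) + 1/k ] = δ_free → P [ 1850/(2275×44×10³) + 1/(68×10³) ] = 2.882.
P = 2.882 / 3.319×10⁻⁵ = 86830 N.
Spring extension = P/k = 86830/(68×10³) = 1.277 mm.

δ ≈ 1.28 mm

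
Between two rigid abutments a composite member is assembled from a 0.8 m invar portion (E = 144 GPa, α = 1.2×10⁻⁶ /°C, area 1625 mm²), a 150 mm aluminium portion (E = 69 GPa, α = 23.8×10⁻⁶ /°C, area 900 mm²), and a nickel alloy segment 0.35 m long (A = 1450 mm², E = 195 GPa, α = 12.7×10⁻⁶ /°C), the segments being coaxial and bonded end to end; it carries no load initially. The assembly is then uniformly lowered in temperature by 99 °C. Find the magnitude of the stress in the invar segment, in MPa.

Free thermal contraction of the whole bar: Σ αᵢΔT Lᵢ = 1.2×10⁻⁶×99×800 + 23.8×10⁻⁶×99×150 + 12.7×10⁻⁶×99×350 = 0.8885 mm.
The rigid supports impose zero overall length change; the single axial force P common to all segments must satisfy P Σ Lᵢ/(AᵢEᵢ) = δ_free.
The series flexibility is Σ Lᵢ/(AᵢEᵢ) = 800/(1625×144×10³) + 150/(900×69×10³) + 350/(1450×195×10³) = 7.072×10⁻⁶ mm/N.
Hence P = δ_free / Σ(L/AE) = 0.8885/7.072×10⁻⁶ = 125.6 kN (tensile).
σ_{invar} = P / A = 125600 / 1625 = 77.32 MPa.

σ ≈ 77.3 MPa (tensile)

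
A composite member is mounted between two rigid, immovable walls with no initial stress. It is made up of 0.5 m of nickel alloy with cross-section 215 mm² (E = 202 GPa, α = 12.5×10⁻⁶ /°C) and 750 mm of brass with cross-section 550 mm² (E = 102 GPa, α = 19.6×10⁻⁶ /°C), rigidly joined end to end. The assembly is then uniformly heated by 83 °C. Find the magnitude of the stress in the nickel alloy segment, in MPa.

σ ≈ 325 MPa (compressive)

Free thermal expansion of the whole bar: Σ αᵢΔT Lᵢ = 12.5×10⁻⁶×83×500 + 19.6×10⁻⁶×83×750 = 1.739 mm.
Since the ends are fixed, an axial force P builds up, equal in every segment, with P · Σ Lᵢ/(AᵢEᵢ) = δ_free.
The series flexibility is Σ Lᵢ/(AᵢEᵢ) = 500/(215×202×10³) + 750/(550×102×10³) = 2.488×10⁻⁵ mm/N.
Hence P = δ_free / Σ(L/AE) = 1.739/2.488×10⁻⁵ = 69.88 kN (compressive).
σ_{nickel alloy} = P / A = 69880 / 215 = 325 MPa.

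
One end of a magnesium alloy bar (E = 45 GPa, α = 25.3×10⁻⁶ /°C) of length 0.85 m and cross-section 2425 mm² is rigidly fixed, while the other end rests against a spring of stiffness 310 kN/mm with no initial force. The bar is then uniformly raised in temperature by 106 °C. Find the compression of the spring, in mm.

δ ≈ 0.668 mm

The unrestrained thermal change is αΔT L = 25.3×10⁻⁶ × 106 × 850 = 2.28 mm.
With a force P in the spring, the elastic change of the bar is PL/(AE) and that of the spring is P/k; compatibility requires their sum to equal δ_free.
So P = δ_free / [L/(AE) + 1/k] = 2.28 / [ 850/(2425×45×10³) + 1/(310×10³) ].
P = 2.28 / 1.102×10⁻⁵ = 206900 N.
Spring compression = P/k = 206900/(310×10³) = 0.6676 mm.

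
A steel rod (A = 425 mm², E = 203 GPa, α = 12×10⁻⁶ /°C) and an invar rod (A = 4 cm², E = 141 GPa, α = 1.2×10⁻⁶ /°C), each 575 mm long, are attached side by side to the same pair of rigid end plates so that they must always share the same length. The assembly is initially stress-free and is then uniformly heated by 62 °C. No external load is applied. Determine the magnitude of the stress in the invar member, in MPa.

Equilibrium of a rigid end plate with no external load gives equal and opposite internal forces ±P in the two members. Since α_{steel} > α_{invar}, heating drives the steel into compression and the invar into tension.
Setting the final lengths equal and cancelling L: (α₁ − α₂)ΔT = P/(A₁E₁) + P/(A₂E₂).
|α₁ − α₂|·ΔT = 10.8×10⁻⁶ × 62 = 0.0006696.
1/(A₁E₁) + 1/(A₂E₂) = 1/(425×203×10³) + 1/(400×141×10³) = 2.932×10⁻⁸ N⁻¹.
So P = 0.0006696 / 2.932×10⁻⁸ = 22.84 kN.
σ_{invar} = P/A₂ = 22840/400 = 57.09 MPa, tensile.

σ ≈ 57.1 MPa (tensile)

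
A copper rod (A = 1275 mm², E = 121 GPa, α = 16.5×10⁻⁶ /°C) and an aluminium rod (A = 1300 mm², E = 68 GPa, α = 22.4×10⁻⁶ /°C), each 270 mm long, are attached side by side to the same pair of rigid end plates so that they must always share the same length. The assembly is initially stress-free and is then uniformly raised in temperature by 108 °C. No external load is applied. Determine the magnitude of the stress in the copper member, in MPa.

Both members must finish at the same length. With the larger α, the aluminium tends to over-expand; the plates restrain it, putting the aluminium in compression and the copper in tension. With no external load the two internal forces are equal and opposite, magnitude P.
Setting the final lengths equal and cancelling L: (α₁ − α₂)ΔT = P/(A₁E₁) + P/(A₂E₂).
|α₁ − α₂|·ΔT = 5.9×10⁻⁶ × 108 = 0.0006372.
1/(A₁E₁) + 1/(A₂E₂) = 1/(1275×121×10³) + 1/(1300×68×10³) = 1.779×10⁻⁸ N⁻¹.
P = 0.0006372 / 1.779×10⁻⁸ = 35810 N = 35.81 kN.
σ_{copper} = P/A₁ = 35810/1275 = 28.09 MPa, tensile.

σ ≈ 28.1 MPa (tensile)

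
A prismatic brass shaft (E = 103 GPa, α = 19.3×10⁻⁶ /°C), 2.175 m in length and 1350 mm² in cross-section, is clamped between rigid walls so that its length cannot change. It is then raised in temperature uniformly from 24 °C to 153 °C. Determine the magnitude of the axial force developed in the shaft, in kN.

With zero net strain, σ = E·αΔT = 103 GPa × 19.3×10⁻⁶ × 129 = 256.4 MPa.
P = AEαΔT = 1350 × 103×10³ × 19.3×10⁻⁶ × 129 = 346.2 kN (compressive).

P ≈ 346 kN (compressive)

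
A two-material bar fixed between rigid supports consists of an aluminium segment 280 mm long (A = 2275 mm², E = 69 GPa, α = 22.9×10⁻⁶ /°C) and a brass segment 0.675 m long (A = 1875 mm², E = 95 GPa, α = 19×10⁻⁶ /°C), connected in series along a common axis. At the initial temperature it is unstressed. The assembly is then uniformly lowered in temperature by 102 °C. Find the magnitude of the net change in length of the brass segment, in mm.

Free thermal contraction of the whole bar: Σ αᵢΔT Lᵢ = 22.9×10⁻⁶×102×280 + 19×10⁻⁶×102×675 = 1.962 mm.
The rigid supports impose zero overall length change; the single axial force P common to all segments must satisfy P Σ Lᵢ/(AᵢEᵢ) = δ_free.
The series flexibility is Σ Lᵢ/(AᵢEᵢ) = 280/(2275×69×10³) + 675/(1875×95×10³) = 5.573×10⁻⁶ mm/N.
So P = 1.962 / 5.573×10⁻⁶ = 352.1 kN, tensile.
For the brass segment, free thermal change = 19×10⁻⁶×102×675 = 1.308 mm and elastic change from P = 352100×675/(1875×95×10³) = 1.334 mm; these oppose, so the net change is 0.026 mm (segment lengthens).

|ΔL| ≈ 0.026 mm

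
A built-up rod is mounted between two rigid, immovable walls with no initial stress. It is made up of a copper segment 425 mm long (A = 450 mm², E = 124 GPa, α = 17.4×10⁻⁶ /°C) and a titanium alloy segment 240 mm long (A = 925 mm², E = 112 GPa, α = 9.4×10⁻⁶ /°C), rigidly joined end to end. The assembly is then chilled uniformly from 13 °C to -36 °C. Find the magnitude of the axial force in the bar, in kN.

Free thermal contraction of the whole bar: Σ αᵢΔT Lᵢ = 17.4×10⁻⁶×49×425 + 9.4×10⁻⁶×49×240 = 0.4729 mm.
The walls prevent any net length change, so an axial force P (same in every segment) develops. Compatibility: P · Σ Lᵢ/(AᵢEᵢ) = δ_free.
The series flexibility is Σ Lᵢ/(AᵢEᵢ) = 425/(450×124×10³) + 240/(925×112×10³) = 9.933×10⁻⁶ mm/N.
P = 0.4729 / 9.933×10⁻⁶ = 47610 N = 47.61 kN, tensile.

P ≈ 47.6 kN (tensile)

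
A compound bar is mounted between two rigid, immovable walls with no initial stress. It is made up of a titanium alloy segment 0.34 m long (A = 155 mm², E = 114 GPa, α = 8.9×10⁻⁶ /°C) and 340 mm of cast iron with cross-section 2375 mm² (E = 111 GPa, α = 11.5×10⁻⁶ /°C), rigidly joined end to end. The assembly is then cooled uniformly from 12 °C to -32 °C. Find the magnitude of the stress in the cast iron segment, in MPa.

Free thermal contraction of the whole bar: Σ αᵢΔT Lᵢ = 8.9×10⁻⁶×44×340 + 11.5×10⁻⁶×44×340 = 0.3052 mm.
The walls prevent any net length change, so an axial force P (same in every segment) develops. Compatibility: P · Σ Lᵢ/(AᵢEᵢ) = δ_free.
Σ Lᵢ/(AᵢEᵢ) = 340/(155×114×10³) + 340/(2375×111×10³) = 2.053×10⁻⁵ mm/N.
So P = 0.3052 / 2.053×10⁻⁵ = 14.86 kN, tensile.
σ_{cast iron} = P / A = 14860 / 2375 = 6.259 MPa.

σ ≈ 6.26 MPa (tensile)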